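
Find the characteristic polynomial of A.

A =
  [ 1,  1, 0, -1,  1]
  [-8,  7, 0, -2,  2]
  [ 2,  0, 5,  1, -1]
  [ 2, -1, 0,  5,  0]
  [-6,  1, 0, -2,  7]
x^5 - 25*x^4 + 250*x^3 - 1250*x^2 + 3125*x - 3125

Expanding det(x·I − A) (e.g. by cofactor expansion or by noting that A is similar to its Jordan form J, which has the same characteristic polynomial as A) gives
  χ_A(x) = x^5 - 25*x^4 + 250*x^3 - 1250*x^2 + 3125*x - 3125
which factors as (x - 5)^5. The eigenvalues (with algebraic multiplicities) are λ = 5 with multiplicity 5.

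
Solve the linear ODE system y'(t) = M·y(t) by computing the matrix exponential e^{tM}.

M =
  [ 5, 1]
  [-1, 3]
e^{tM} =
  [t*exp(4*t) + exp(4*t), t*exp(4*t)]
  [-t*exp(4*t), -t*exp(4*t) + exp(4*t)]

Strategy: write M = P · J · P⁻¹ where J is a Jordan canonical form, so e^{tM} = P · e^{tJ} · P⁻¹, and e^{tJ} can be computed block-by-block.

M has Jordan form
J =
  [4, 1]
  [0, 4]
(up to reordering of blocks).

Per-block formulas:
  For a 2×2 Jordan block J_2(4): exp(t · J_2(4)) = e^(4t)·(I + t·N), where N is the 2×2 nilpotent shift.

After assembling e^{tJ} and conjugating by P, we get:

e^{tM} =
  [t*exp(4*t) + exp(4*t), t*exp(4*t)]
  [-t*exp(4*t), -t*exp(4*t) + exp(4*t)]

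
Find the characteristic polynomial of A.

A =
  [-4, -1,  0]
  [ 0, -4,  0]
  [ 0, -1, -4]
x^3 + 12*x^2 + 48*x + 64

Expanding det(x·I − A) (e.g. by cofactor expansion or by noting that A is similar to its Jordan form J, which has the same characteristic polynomial as A) gives
  χ_A(x) = x^3 + 12*x^2 + 48*x + 64
which factors as (x + 4)^3. The eigenvalues (with algebraic multiplicities) are λ = -4 with multiplicity 3.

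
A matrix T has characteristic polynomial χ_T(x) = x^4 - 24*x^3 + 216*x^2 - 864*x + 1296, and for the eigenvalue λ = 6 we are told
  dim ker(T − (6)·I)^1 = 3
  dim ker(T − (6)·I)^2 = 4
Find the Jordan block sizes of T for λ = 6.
Block sizes for λ = 6: [2, 1, 1]

From the dimensions of kernels of powers, the number of Jordan blocks of size at least j is d_j − d_{j−1} where d_j = dim ker(N^j) (with d_0 = 0). Computing the differences gives [3, 1].
The number of blocks of size exactly k is (#blocks of size ≥ k) − (#blocks of size ≥ k + 1), so the partition is: 2 block(s) of size 1, 1 block(s) of size 2.
In nonincreasing order the block sizes are [2, 1, 1].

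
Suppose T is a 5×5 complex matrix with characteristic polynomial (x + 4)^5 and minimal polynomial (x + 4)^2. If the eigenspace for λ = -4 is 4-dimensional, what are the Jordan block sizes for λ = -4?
Block sizes for λ = -4: [2, 1, 1, 1]

Step 1 — from the characteristic polynomial, algebraic multiplicity of λ = -4 is 5. From dim ker(T − (-4)·I) = 4, there are exactly 4 Jordan blocks for λ = -4.
Step 2 — from the minimal polynomial, the factor (x + 4)^2 tells us the largest block for λ = -4 has size 2.
Step 3 — with total size 5, 4 blocks, and largest block 2, the block sizes (in nonincreasing order) are [2, 1, 1, 1].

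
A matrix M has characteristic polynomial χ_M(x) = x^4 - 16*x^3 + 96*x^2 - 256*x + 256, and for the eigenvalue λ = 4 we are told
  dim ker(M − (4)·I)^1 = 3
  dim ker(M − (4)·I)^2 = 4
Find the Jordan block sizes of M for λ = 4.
Block sizes for λ = 4: [2, 1, 1]

From the dimensions of kernels of powers, the number of Jordan blocks of size at least j is d_j − d_{j−1} where d_j = dim ker(N^j) (with d_0 = 0). Computing the differences gives [3, 1].
The number of blocks of size exactly k is (#blocks of size ≥ k) − (#blocks of size ≥ k + 1), so the partition is: 2 block(s) of size 1, 1 block(s) of size 2.
In nonincreasing order the block sizes are [2, 1, 1].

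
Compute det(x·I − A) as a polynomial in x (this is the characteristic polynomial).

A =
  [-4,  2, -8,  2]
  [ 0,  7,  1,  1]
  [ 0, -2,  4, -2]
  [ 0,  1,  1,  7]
x^4 - 14*x^3 + 36*x^2 + 216*x - 864

Expanding det(x·I − A) (e.g. by cofactor expansion or by noting that A is similar to its Jordan form J, which has the same characteristic polynomial as A) gives
  χ_A(x) = x^4 - 14*x^3 + 36*x^2 + 216*x - 864
which factors as (x - 6)^3*(x + 4). The eigenvalues (with algebraic multiplicities) are λ = -4 with multiplicity 1, λ = 6 with multiplicity 3.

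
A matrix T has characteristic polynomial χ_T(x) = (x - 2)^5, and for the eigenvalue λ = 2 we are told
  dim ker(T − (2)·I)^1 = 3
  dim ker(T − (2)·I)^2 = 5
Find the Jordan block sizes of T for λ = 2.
Block sizes for λ = 2: [2, 2, 1]

From the dimensions of kernels of powers, the number of Jordan blocks of size at least j is d_j − d_{j−1} where d_j = dim ker(N^j) (with d_0 = 0). Computing the differences gives [3, 2].
The number of blocks of size exactly k is (#blocks of size ≥ k) − (#blocks of size ≥ k + 1), so the partition is: 1 block(s) of size 1, 2 block(s) of size 2.
In nonincreasing order the block sizes are [2, 2, 1].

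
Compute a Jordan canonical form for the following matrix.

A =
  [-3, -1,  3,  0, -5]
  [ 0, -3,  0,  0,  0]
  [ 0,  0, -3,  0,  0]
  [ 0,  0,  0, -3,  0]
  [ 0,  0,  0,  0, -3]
J_2(-3) ⊕ J_1(-3) ⊕ J_1(-3) ⊕ J_1(-3)

The characteristic polynomial is
  det(x·I − A) = x^5 + 15*x^4 + 90*x^3 + 270*x^2 + 405*x + 243 = (x + 3)^5

Eigenvalues and multiplicities (the geometric multiplicity of λ is n − rank(A − λI), which equals the number of Jordan blocks for λ):
  λ = -3: algebraic multiplicity = 5, geometric multiplicity = 4

Determining the block sizes for each eigenvalue:
  λ = -3: 4 blocks summing to 5 forces exactly one block of size 2 and the rest size 1 → block sizes [2, 1, 1, 1]

Assembling the blocks gives a Jordan form
J =
  [-3,  1,  0,  0,  0]
  [ 0, -3,  0,  0,  0]
  [ 0,  0, -3,  0,  0]
  [ 0,  0,  0, -3,  0]
  [ 0,  0,  0,  0, -3]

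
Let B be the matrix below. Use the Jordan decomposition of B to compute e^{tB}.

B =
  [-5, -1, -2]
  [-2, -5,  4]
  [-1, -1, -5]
e^{tB} =
  [2*t^2*exp(-5*t) + exp(-5*t), t^2*exp(-5*t) - t*exp(-5*t), -2*t^2*exp(-5*t) - 2*t*exp(-5*t)]
  [-2*t^2*exp(-5*t) - 2*t*exp(-5*t), -t^2*exp(-5*t) + exp(-5*t), 2*t^2*exp(-5*t) + 4*t*exp(-5*t)]
  [t^2*exp(-5*t) - t*exp(-5*t), t^2*exp(-5*t)/2 - t*exp(-5*t), -t^2*exp(-5*t) + exp(-5*t)]

Strategy: write B = P · J · P⁻¹ where J is a Jordan canonical form, so e^{tB} = P · e^{tJ} · P⁻¹, and e^{tJ} can be computed block-by-block.

B has Jordan form
J =
  [-5,  1,  0]
  [ 0, -5,  1]
  [ 0,  0, -5]
(up to reordering of blocks).

Per-block formulas:
  For a 3×3 Jordan block J_3(-5): exp(t · J_3(-5)) = e^(-5t)·(I + t·N + (t^2/2)·N^2), where N is the 3×3 nilpotent shift.

After assembling e^{tJ} and conjugating by P, we get:

e^{tB} =
  [2*t^2*exp(-5*t) + exp(-5*t), t^2*exp(-5*t) - t*exp(-5*t), -2*t^2*exp(-5*t) - 2*t*exp(-5*t)]
  [-2*t^2*exp(-5*t) - 2*t*exp(-5*t), -t^2*exp(-5*t) + exp(-5*t), 2*t^2*exp(-5*t) + 4*t*exp(-5*t)]
  [t^2*exp(-5*t) - t*exp(-5*t), t^2*exp(-5*t)/2 - t*exp(-5*t), -t^2*exp(-5*t) + exp(-5*t)]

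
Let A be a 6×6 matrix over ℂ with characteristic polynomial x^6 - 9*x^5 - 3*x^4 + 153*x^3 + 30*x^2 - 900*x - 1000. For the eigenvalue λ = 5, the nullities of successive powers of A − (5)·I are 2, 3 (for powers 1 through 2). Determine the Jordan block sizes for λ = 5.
Block sizes for λ = 5: [2, 1]

From the dimensions of kernels of powers, the number of Jordan blocks of size at least j is d_j − d_{j−1} where d_j = dim ker(N^j) (with d_0 = 0). Computing the differences gives [2, 1].
The number of blocks of size exactly k is (#blocks of size ≥ k) − (#blocks of size ≥ k + 1), so the partition is: 1 block(s) of size 1, 1 block(s) of size 2.
In nonincreasing order the block sizes are [2, 1].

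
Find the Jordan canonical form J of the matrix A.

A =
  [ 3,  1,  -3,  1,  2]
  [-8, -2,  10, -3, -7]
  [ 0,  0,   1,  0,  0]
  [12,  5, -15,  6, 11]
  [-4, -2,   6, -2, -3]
J_3(1) ⊕ J_2(1)

The characteristic polynomial is
  det(x·I − A) = x^5 - 5*x^4 + 10*x^3 - 10*x^2 + 5*x - 1 = (x - 1)^5

Eigenvalues and multiplicities (the geometric multiplicity of λ is n − rank(A − λI), which equals the number of Jordan blocks for λ):
  λ = 1: algebraic multiplicity = 5, geometric multiplicity = 2

Determining the block sizes for each eigenvalue:
  λ = 1: with am = 5 and gm = 2, the partition is not yet determined (e.g. several partitions of 5 into 2 parts exist). Let N = A − (1)·I. Computing rank(N^1) = 3, rank(N^2) = 1, rank(N^3) = 0; the number of blocks of size ≥ j is rank(N^{j−1}) − rank(N^j), giving [2, 2, 1]. So we have 1 block(s) of size 3, 1 block(s) of size 2 → block sizes [3, 2]

Assembling the blocks gives a Jordan form
J =
  [1, 1, 0, 0, 0]
  [0, 1, 1, 0, 0]
  [0, 0, 1, 0, 0]
  [0, 0, 0, 1, 1]
  [0, 0, 0, 0, 1]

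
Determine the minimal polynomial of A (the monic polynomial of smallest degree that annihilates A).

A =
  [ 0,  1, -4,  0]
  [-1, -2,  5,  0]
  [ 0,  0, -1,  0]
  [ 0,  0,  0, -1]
x^3 + 3*x^2 + 3*x + 1

The characteristic polynomial is χ_A(x) = (x + 1)^4, so the eigenvalues are known. The minimal polynomial is
  m_A(x) = Π_λ (x − λ)^{k_λ}
where k_λ is the size of the *largest* Jordan block for λ (equivalently, the smallest k with (A − λI)^k v = 0 for every generalised eigenvector v of λ).

  λ = -1: largest Jordan block has size 3, contributing (x + 1)^3

So m_A(x) = (x + 1)^3 = x^3 + 3*x^2 + 3*x + 1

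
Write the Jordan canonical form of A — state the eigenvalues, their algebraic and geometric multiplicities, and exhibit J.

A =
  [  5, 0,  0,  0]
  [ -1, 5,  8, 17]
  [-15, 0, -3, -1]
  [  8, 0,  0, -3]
J_2(-3) ⊕ J_1(5) ⊕ J_1(5)

The characteristic polynomial is
  det(x·I − A) = x^4 - 4*x^3 - 26*x^2 + 60*x + 225 = (x - 5)^2*(x + 3)^2

Eigenvalues and multiplicities (the geometric multiplicity of λ is n − rank(A − λI), which equals the number of Jordan blocks for λ):
  λ = -3: algebraic multiplicity = 2, geometric multiplicity = 1
  λ = 5: algebraic multiplicity = 2, geometric multiplicity = 2

Determining the block sizes for each eigenvalue:
  λ = -3: one block (gm = 1), so the single block has size am = 2 → block sizes [2]
  λ = 5: gm = am = 2, so every block has size 1 → block sizes [1, 1]

Assembling the blocks gives a Jordan form
J =
  [-3,  1, 0, 0]
  [ 0, -3, 0, 0]
  [ 0,  0, 5, 0]
  [ 0,  0, 0, 5]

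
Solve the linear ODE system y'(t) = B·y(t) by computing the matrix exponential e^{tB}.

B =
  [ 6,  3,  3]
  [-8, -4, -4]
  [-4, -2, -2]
e^{tB} =
  [6*t + 1, 3*t, 3*t]
  [-8*t, 1 - 4*t, -4*t]
  [-4*t, -2*t, 1 - 2*t]

Strategy: write B = P · J · P⁻¹ where J is a Jordan canonical form, so e^{tB} = P · e^{tJ} · P⁻¹, and e^{tJ} can be computed block-by-block.

B has Jordan form
J =
  [0, 1, 0]
  [0, 0, 0]
  [0, 0, 0]
(up to reordering of blocks).

Per-block formulas:
  For a 1×1 block at λ = 0: exp(t · [0]) = [e^(0t)].
  For a 2×2 Jordan block J_2(0): exp(t · J_2(0)) = e^(0t)·(I + t·N), where N is the 2×2 nilpotent shift.

After assembling e^{tJ} and conjugating by P, we get:

e^{tB} =
  [6*t + 1, 3*t, 3*t]
  [-8*t, 1 - 4*t, -4*t]
  [-4*t, -2*t, 1 - 2*t]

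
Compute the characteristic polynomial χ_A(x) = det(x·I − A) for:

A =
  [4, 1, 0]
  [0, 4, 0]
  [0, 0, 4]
x^3 - 12*x^2 + 48*x - 64

Expanding det(x·I − A) (e.g. by cofactor expansion or by noting that A is similar to its Jordan form J, which has the same characteristic polynomial as A) gives
  χ_A(x) = x^3 - 12*x^2 + 48*x - 64
which factors as (x - 4)^3. The eigenvalues (with algebraic multiplicities) are λ = 4 with multiplicity 3.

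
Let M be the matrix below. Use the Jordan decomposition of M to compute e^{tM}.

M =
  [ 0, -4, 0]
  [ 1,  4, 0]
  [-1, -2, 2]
e^{tM} =
  [-2*t*exp(2*t) + exp(2*t), -4*t*exp(2*t), 0]
  [t*exp(2*t), 2*t*exp(2*t) + exp(2*t), 0]
  [-t*exp(2*t), -2*t*exp(2*t), exp(2*t)]

Strategy: write M = P · J · P⁻¹ where J is a Jordan canonical form, so e^{tM} = P · e^{tJ} · P⁻¹, and e^{tJ} can be computed block-by-block.

M has Jordan form
J =
  [2, 1, 0]
  [0, 2, 0]
  [0, 0, 2]
(up to reordering of blocks).

Per-block formulas:
  For a 2×2 Jordan block J_2(2): exp(t · J_2(2)) = e^(2t)·(I + t·N), where N is the 2×2 nilpotent shift.
  For a 1×1 block at λ = 2: exp(t · [2]) = [e^(2t)].

After assembling e^{tJ} and conjugating by P, we get:

e^{tM} =
  [-2*t*exp(2*t) + exp(2*t), -4*t*exp(2*t), 0]
  [t*exp(2*t), 2*t*exp(2*t) + exp(2*t), 0]
  [-t*exp(2*t), -2*t*exp(2*t), exp(2*t)]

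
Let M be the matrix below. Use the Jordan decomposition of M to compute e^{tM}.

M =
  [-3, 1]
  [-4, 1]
e^{tM} =
  [-2*t*exp(-t) + exp(-t), t*exp(-t)]
  [-4*t*exp(-t), 2*t*exp(-t) + exp(-t)]

Strategy: write M = P · J · P⁻¹ where J is a Jordan canonical form, so e^{tM} = P · e^{tJ} · P⁻¹, and e^{tJ} can be computed block-by-block.

M has Jordan form
J =
  [-1,  1]
  [ 0, -1]
(up to reordering of blocks).

Per-block formulas:
  For a 2×2 Jordan block J_2(-1): exp(t · J_2(-1)) = e^(-1t)·(I + t·N), where N is the 2×2 nilpotent shift.

After assembling e^{tJ} and conjugating by P, we get:

e^{tM} =
  [-2*t*exp(-t) + exp(-t), t*exp(-t)]
  [-4*t*exp(-t), 2*t*exp(-t) + exp(-t)]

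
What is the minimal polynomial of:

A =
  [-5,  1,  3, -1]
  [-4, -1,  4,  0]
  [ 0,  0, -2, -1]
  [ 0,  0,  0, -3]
x^3 + 8*x^2 + 21*x + 18

The characteristic polynomial is χ_A(x) = (x + 2)*(x + 3)^3, so the eigenvalues are known. The minimal polynomial is
  m_A(x) = Π_λ (x − λ)^{k_λ}
where k_λ is the size of the *largest* Jordan block for λ (equivalently, the smallest k with (A − λI)^k v = 0 for every generalised eigenvector v of λ).

  λ = -3: largest Jordan block has size 2, contributing (x + 3)^2
  λ = -2: largest Jordan block has size 1, contributing (x + 2)

So m_A(x) = (x + 2)*(x + 3)^2 = x^3 + 8*x^2 + 21*x + 18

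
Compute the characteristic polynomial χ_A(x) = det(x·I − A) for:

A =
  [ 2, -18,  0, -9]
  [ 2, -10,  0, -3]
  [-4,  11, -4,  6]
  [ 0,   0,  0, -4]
x^4 + 16*x^3 + 96*x^2 + 256*x + 256

Expanding det(x·I − A) (e.g. by cofactor expansion or by noting that A is similar to its Jordan form J, which has the same characteristic polynomial as A) gives
  χ_A(x) = x^4 + 16*x^3 + 96*x^2 + 256*x + 256
which factors as (x + 4)^4. The eigenvalues (with algebraic multiplicities) are λ = -4 with multiplicity 4.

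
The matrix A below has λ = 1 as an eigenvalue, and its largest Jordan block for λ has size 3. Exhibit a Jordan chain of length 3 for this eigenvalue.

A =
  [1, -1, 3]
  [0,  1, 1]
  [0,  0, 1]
A Jordan chain for λ = 1 of length 3:
v_1 = (-1, 0, 0)ᵀ
v_2 = (3, 1, 0)ᵀ
v_3 = (0, 0, 1)ᵀ

Let N = A − (1)·I. We want v_3 with N^3 v_3 = 0 but N^2 v_3 ≠ 0; then v_{j-1} := N · v_j for j = 3, …, 2.

Pick v_3 = (0, 0, 1)ᵀ.
Then v_2 = N · v_3 = (3, 1, 0)ᵀ.
Then v_1 = N · v_2 = (-1, 0, 0)ᵀ.

Sanity check: (A − (1)·I) v_1 = (0, 0, 0)ᵀ = 0. ✓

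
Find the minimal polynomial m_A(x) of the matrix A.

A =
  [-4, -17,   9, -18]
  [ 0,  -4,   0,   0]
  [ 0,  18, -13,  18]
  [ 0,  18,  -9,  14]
x^3 + 3*x^2 - 24*x - 80

The characteristic polynomial is χ_A(x) = (x - 5)*(x + 4)^3, so the eigenvalues are known. The minimal polynomial is
  m_A(x) = Π_λ (x − λ)^{k_λ}
where k_λ is the size of the *largest* Jordan block for λ (equivalently, the smallest k with (A − λI)^k v = 0 for every generalised eigenvector v of λ).

  λ = -4: largest Jordan block has size 2, contributing (x + 4)^2
  λ = 5: largest Jordan block has size 1, contributing (x − 5)

So m_A(x) = (x - 5)*(x + 4)^2 = x^3 + 3*x^2 - 24*x - 80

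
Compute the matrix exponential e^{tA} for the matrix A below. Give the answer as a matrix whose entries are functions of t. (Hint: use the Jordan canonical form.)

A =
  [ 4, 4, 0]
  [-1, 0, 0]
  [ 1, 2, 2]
e^{tA} =
  [2*t*exp(2*t) + exp(2*t), 4*t*exp(2*t), 0]
  [-t*exp(2*t), -2*t*exp(2*t) + exp(2*t), 0]
  [t*exp(2*t), 2*t*exp(2*t), exp(2*t)]

Strategy: write A = P · J · P⁻¹ where J is a Jordan canonical form, so e^{tA} = P · e^{tJ} · P⁻¹, and e^{tJ} can be computed block-by-block.

A has Jordan form
J =
  [2, 1, 0]
  [0, 2, 0]
  [0, 0, 2]
(up to reordering of blocks).

Per-block formulas:
  For a 2×2 Jordan block J_2(2): exp(t · J_2(2)) = e^(2t)·(I + t·N), where N is the 2×2 nilpotent shift.
  For a 1×1 block at λ = 2: exp(t · [2]) = [e^(2t)].

After assembling e^{tJ} and conjugating by P, we get:

e^{tA} =
  [2*t*exp(2*t) + exp(2*t), 4*t*exp(2*t), 0]
  [-t*exp(2*t), -2*t*exp(2*t) + exp(2*t), 0]
  [t*exp(2*t), 2*t*exp(2*t), exp(2*t)]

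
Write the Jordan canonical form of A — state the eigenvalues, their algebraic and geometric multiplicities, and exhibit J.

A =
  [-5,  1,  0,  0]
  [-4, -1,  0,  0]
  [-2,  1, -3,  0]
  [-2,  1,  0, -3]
J_2(-3) ⊕ J_1(-3) ⊕ J_1(-3)

The characteristic polynomial is
  det(x·I − A) = x^4 + 12*x^3 + 54*x^2 + 108*x + 81 = (x + 3)^4

Eigenvalues and multiplicities (the geometric multiplicity of λ is n − rank(A − λI), which equals the number of Jordan blocks for λ):
  λ = -3: algebraic multiplicity = 4, geometric multiplicity = 3

Determining the block sizes for each eigenvalue:
  λ = -3: 3 blocks summing to 4 forces exactly one block of size 2 and the rest size 1 → block sizes [2, 1, 1]

Assembling the blocks gives a Jordan form
J =
  [-3,  1,  0,  0]
  [ 0, -3,  0,  0]
  [ 0,  0, -3,  0]
  [ 0,  0,  0, -3]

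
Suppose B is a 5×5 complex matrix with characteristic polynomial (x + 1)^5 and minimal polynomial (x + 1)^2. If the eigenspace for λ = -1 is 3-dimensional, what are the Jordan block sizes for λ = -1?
Block sizes for λ = -1: [2, 2, 1]

Step 1 — from the characteristic polynomial, algebraic multiplicity of λ = -1 is 5. From dim ker(B − (-1)·I) = 3, there are exactly 3 Jordan blocks for λ = -1.
Step 2 — from the minimal polynomial, the factor (x + 1)^2 tells us the largest block for λ = -1 has size 2.
Step 3 — with total size 5, 3 blocks, and largest block 2, the block sizes (in nonincreasing order) are [2, 2, 1].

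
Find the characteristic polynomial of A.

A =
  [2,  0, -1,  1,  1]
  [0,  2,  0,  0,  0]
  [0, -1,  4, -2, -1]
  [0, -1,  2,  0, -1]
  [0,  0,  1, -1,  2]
x^5 - 10*x^4 + 40*x^3 - 80*x^2 + 80*x - 32

Expanding det(x·I − A) (e.g. by cofactor expansion or by noting that A is similar to its Jordan form J, which has the same characteristic polynomial as A) gives
  χ_A(x) = x^5 - 10*x^4 + 40*x^3 - 80*x^2 + 80*x - 32
which factors as (x - 2)^5. The eigenvalues (with algebraic multiplicities) are λ = 2 with multiplicity 5.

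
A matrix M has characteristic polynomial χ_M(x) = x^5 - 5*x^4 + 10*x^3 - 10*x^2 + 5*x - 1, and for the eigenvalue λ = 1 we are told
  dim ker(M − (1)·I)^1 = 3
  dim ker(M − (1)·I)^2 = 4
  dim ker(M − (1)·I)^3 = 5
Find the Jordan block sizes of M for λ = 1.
Block sizes for λ = 1: [3, 1, 1]

From the dimensions of kernels of powers, the number of Jordan blocks of size at least j is d_j − d_{j−1} where d_j = dim ker(N^j) (with d_0 = 0). Computing the differences gives [3, 1, 1].
The number of blocks of size exactly k is (#blocks of size ≥ k) − (#blocks of size ≥ k + 1), so the partition is: 2 block(s) of size 1, 1 block(s) of size 3.
In nonincreasing order the block sizes are [3, 1, 1].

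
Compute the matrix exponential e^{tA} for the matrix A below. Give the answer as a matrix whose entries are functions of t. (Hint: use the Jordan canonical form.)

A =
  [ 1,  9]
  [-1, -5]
e^{tA} =
  [3*t*exp(-2*t) + exp(-2*t), 9*t*exp(-2*t)]
  [-t*exp(-2*t), -3*t*exp(-2*t) + exp(-2*t)]

Strategy: write A = P · J · P⁻¹ where J is a Jordan canonical form, so e^{tA} = P · e^{tJ} · P⁻¹, and e^{tJ} can be computed block-by-block.

A has Jordan form
J =
  [-2,  1]
  [ 0, -2]
(up to reordering of blocks).

Per-block formulas:
  For a 2×2 Jordan block J_2(-2): exp(t · J_2(-2)) = e^(-2t)·(I + t·N), where N is the 2×2 nilpotent shift.

After assembling e^{tJ} and conjugating by P, we get:

e^{tA} =
  [3*t*exp(-2*t) + exp(-2*t), 9*t*exp(-2*t)]
  [-t*exp(-2*t), -3*t*exp(-2*t) + exp(-2*t)]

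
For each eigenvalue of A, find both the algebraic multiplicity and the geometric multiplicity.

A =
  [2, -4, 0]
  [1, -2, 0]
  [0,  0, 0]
λ = 0: alg = 3, geom = 2

Step 1 — factor the characteristic polynomial to read off the algebraic multiplicities:
  χ_A(x) = x^3

Step 2 — compute geometric multiplicities via the rank-nullity identity g(λ) = n − rank(A − λI):
  rank(A − (0)·I) = 1, so dim ker(A − (0)·I) = n − 1 = 2

Summary:
  λ = 0: algebraic multiplicity = 3, geometric multiplicity = 2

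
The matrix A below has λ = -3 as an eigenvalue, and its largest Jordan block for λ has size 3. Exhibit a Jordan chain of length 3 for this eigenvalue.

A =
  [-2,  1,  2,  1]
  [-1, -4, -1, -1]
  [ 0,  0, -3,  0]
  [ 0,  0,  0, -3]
A Jordan chain for λ = -3 of length 3:
v_1 = (1, -1, 0, 0)ᵀ
v_2 = (2, -1, 0, 0)ᵀ
v_3 = (0, 0, 1, 0)ᵀ

Let N = A − (-3)·I. We want v_3 with N^3 v_3 = 0 but N^2 v_3 ≠ 0; then v_{j-1} := N · v_j for j = 3, …, 2.

Pick v_3 = (0, 0, 1, 0)ᵀ.
Then v_2 = N · v_3 = (2, -1, 0, 0)ᵀ.
Then v_1 = N · v_2 = (1, -1, 0, 0)ᵀ.

Sanity check: (A − (-3)·I) v_1 = (0, 0, 0, 0)ᵀ = 0. ✓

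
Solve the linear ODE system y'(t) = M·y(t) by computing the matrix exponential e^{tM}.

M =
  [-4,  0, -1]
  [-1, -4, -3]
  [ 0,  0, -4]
e^{tM} =
  [exp(-4*t), 0, -t*exp(-4*t)]
  [-t*exp(-4*t), exp(-4*t), t^2*exp(-4*t)/2 - 3*t*exp(-4*t)]
  [0, 0, exp(-4*t)]

Strategy: write M = P · J · P⁻¹ where J is a Jordan canonical form, so e^{tM} = P · e^{tJ} · P⁻¹, and e^{tJ} can be computed block-by-block.

M has Jordan form
J =
  [-4,  1,  0]
  [ 0, -4,  1]
  [ 0,  0, -4]
(up to reordering of blocks).

Per-block formulas:
  For a 3×3 Jordan block J_3(-4): exp(t · J_3(-4)) = e^(-4t)·(I + t·N + (t^2/2)·N^2), where N is the 3×3 nilpotent shift.

After assembling e^{tJ} and conjugating by P, we get:

e^{tM} =
  [exp(-4*t), 0, -t*exp(-4*t)]
  [-t*exp(-4*t), exp(-4*t), t^2*exp(-4*t)/2 - 3*t*exp(-4*t)]
  [0, 0, exp(-4*t)]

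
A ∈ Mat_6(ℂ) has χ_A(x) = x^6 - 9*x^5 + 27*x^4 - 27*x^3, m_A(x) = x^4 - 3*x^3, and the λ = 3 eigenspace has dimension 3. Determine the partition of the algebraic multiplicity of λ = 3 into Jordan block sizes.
Block sizes for λ = 3: [1, 1, 1]

Step 1 — from the characteristic polynomial, algebraic multiplicity of λ = 3 is 3. From dim ker(A − (3)·I) = 3, there are exactly 3 Jordan blocks for λ = 3.
Step 2 — from the minimal polynomial, the factor (x − 3) tells us the largest block for λ = 3 has size 1.
Step 3 — with total size 3, 3 blocks, and largest block 1, the block sizes (in nonincreasing order) are [1, 1, 1].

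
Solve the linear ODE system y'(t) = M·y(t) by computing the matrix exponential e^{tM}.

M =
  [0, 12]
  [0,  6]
e^{tM} =
  [1, 2*exp(6*t) - 2]
  [0, exp(6*t)]

Strategy: write M = P · J · P⁻¹ where J is a Jordan canonical form, so e^{tM} = P · e^{tJ} · P⁻¹, and e^{tJ} can be computed block-by-block.

M has Jordan form
J =
  [0, 0]
  [0, 6]
(up to reordering of blocks).

Per-block formulas:
  For a 1×1 block at λ = 0: exp(t · [0]) = [e^(0t)].
  For a 1×1 block at λ = 6: exp(t · [6]) = [e^(6t)].

After assembling e^{tJ} and conjugating by P, we get:

e^{tM} =
  [1, 2*exp(6*t) - 2]
  [0, exp(6*t)]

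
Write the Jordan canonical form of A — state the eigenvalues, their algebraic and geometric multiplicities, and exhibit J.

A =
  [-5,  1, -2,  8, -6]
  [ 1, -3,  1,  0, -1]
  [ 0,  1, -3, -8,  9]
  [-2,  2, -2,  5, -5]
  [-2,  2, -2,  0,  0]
J_3(-3) ⊕ J_1(-2) ⊕ J_1(5)

The characteristic polynomial is
  det(x·I − A) = x^5 + 6*x^4 - 10*x^3 - 144*x^2 - 351*x - 270 = (x - 5)*(x + 2)*(x + 3)^3

Eigenvalues and multiplicities (the geometric multiplicity of λ is n − rank(A − λI), which equals the number of Jordan blocks for λ):
  λ = -3: algebraic multiplicity = 3, geometric multiplicity = 1
  λ = -2: algebraic multiplicity = 1, geometric multiplicity = 1
  λ = 5: algebraic multiplicity = 1, geometric multiplicity = 1

Determining the block sizes for each eigenvalue:
  λ = -3: one block (gm = 1), so the single block has size am = 3 → block sizes [3]
  λ = -2: one block (gm = 1), so the single block has size am = 1 → block sizes [1]
  λ = 5: one block (gm = 1), so the single block has size am = 1 → block sizes [1]

Assembling the blocks gives a Jordan form
J =
  [-3,  1,  0,  0, 0]
  [ 0, -3,  1,  0, 0]
  [ 0,  0, -3,  0, 0]
  [ 0,  0,  0, -2, 0]
  [ 0,  0,  0,  0, 5]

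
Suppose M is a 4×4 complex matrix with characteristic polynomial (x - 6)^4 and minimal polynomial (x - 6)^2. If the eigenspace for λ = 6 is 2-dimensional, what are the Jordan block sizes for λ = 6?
Block sizes for λ = 6: [2, 2]

Step 1 — from the characteristic polynomial, algebraic multiplicity of λ = 6 is 4. From dim ker(M − (6)·I) = 2, there are exactly 2 Jordan blocks for λ = 6.
Step 2 — from the minimal polynomial, the factor (x − 6)^2 tells us the largest block for λ = 6 has size 2.
Step 3 — with total size 4, 2 blocks, and largest block 2, the block sizes (in nonincreasing order) are [2, 2].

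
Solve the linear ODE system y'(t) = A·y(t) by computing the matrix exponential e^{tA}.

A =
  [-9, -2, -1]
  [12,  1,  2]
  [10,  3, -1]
e^{tA} =
  [t^2*exp(-3*t) - 6*t*exp(-3*t) + exp(-3*t), t^2*exp(-3*t)/2 - 2*t*exp(-3*t), -t*exp(-3*t)]
  [-2*t^2*exp(-3*t) + 12*t*exp(-3*t), -t^2*exp(-3*t) + 4*t*exp(-3*t) + exp(-3*t), 2*t*exp(-3*t)]
  [-2*t^2*exp(-3*t) + 10*t*exp(-3*t), -t^2*exp(-3*t) + 3*t*exp(-3*t), 2*t*exp(-3*t) + exp(-3*t)]

Strategy: write A = P · J · P⁻¹ where J is a Jordan canonical form, so e^{tA} = P · e^{tJ} · P⁻¹, and e^{tJ} can be computed block-by-block.

A has Jordan form
J =
  [-3,  1,  0]
  [ 0, -3,  1]
  [ 0,  0, -3]
(up to reordering of blocks).

Per-block formulas:
  For a 3×3 Jordan block J_3(-3): exp(t · J_3(-3)) = e^(-3t)·(I + t·N + (t^2/2)·N^2), where N is the 3×3 nilpotent shift.

After assembling e^{tJ} and conjugating by P, we get:

e^{tA} =
  [t^2*exp(-3*t) - 6*t*exp(-3*t) + exp(-3*t), t^2*exp(-3*t)/2 - 2*t*exp(-3*t), -t*exp(-3*t)]
  [-2*t^2*exp(-3*t) + 12*t*exp(-3*t), -t^2*exp(-3*t) + 4*t*exp(-3*t) + exp(-3*t), 2*t*exp(-3*t)]
  [-2*t^2*exp(-3*t) + 10*t*exp(-3*t), -t^2*exp(-3*t) + 3*t*exp(-3*t), 2*t*exp(-3*t) + exp(-3*t)]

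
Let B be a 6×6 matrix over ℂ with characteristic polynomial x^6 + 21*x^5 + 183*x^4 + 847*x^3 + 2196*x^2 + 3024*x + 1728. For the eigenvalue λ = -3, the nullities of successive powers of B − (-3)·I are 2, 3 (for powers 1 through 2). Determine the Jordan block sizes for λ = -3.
Block sizes for λ = -3: [2, 1]

From the dimensions of kernels of powers, the number of Jordan blocks of size at least j is d_j − d_{j−1} where d_j = dim ker(N^j) (with d_0 = 0). Computing the differences gives [2, 1].
The number of blocks of size exactly k is (#blocks of size ≥ k) − (#blocks of size ≥ k + 1), so the partition is: 1 block(s) of size 1, 1 block(s) of size 2.
In nonincreasing order the block sizes are [2, 1].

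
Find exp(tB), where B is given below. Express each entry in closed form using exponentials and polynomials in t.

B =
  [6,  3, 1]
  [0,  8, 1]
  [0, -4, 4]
e^{tB} =
  [exp(6*t), t^2*exp(6*t) + 3*t*exp(6*t), t^2*exp(6*t)/2 + t*exp(6*t)]
  [0, 2*t*exp(6*t) + exp(6*t), t*exp(6*t)]
  [0, -4*t*exp(6*t), -2*t*exp(6*t) + exp(6*t)]

Strategy: write B = P · J · P⁻¹ where J is a Jordan canonical form, so e^{tB} = P · e^{tJ} · P⁻¹, and e^{tJ} can be computed block-by-block.

B has Jordan form
J =
  [6, 1, 0]
  [0, 6, 1]
  [0, 0, 6]
(up to reordering of blocks).

Per-block formulas:
  For a 3×3 Jordan block J_3(6): exp(t · J_3(6)) = e^(6t)·(I + t·N + (t^2/2)·N^2), where N is the 3×3 nilpotent shift.

After assembling e^{tJ} and conjugating by P, we get:

e^{tB} =
  [exp(6*t), t^2*exp(6*t) + 3*t*exp(6*t), t^2*exp(6*t)/2 + t*exp(6*t)]
  [0, 2*t*exp(6*t) + exp(6*t), t*exp(6*t)]
  [0, -4*t*exp(6*t), -2*t*exp(6*t) + exp(6*t)]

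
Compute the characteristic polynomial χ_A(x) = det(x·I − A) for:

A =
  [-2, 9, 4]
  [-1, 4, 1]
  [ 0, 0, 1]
x^3 - 3*x^2 + 3*x - 1

Expanding det(x·I − A) (e.g. by cofactor expansion or by noting that A is similar to its Jordan form J, which has the same characteristic polynomial as A) gives
  χ_A(x) = x^3 - 3*x^2 + 3*x - 1
which factors as (x - 1)^3. The eigenvalues (with algebraic multiplicities) are λ = 1 with multiplicity 3.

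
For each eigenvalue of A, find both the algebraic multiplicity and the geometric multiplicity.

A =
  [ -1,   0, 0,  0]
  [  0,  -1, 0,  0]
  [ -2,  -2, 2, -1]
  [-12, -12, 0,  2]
λ = -1: alg = 2, geom = 2; λ = 2: alg = 2, geom = 1

Step 1 — factor the characteristic polynomial to read off the algebraic multiplicities:
  χ_A(x) = (x - 2)^2*(x + 1)^2

Step 2 — compute geometric multiplicities via the rank-nullity identity g(λ) = n − rank(A − λI):
  rank(A − (-1)·I) = 2, so dim ker(A − (-1)·I) = n − 2 = 2
  rank(A − (2)·I) = 3, so dim ker(A − (2)·I) = n − 3 = 1

Summary:
  λ = -1: algebraic multiplicity = 2, geometric multiplicity = 2
  λ = 2: algebraic multiplicity = 2, geometric multiplicity = 1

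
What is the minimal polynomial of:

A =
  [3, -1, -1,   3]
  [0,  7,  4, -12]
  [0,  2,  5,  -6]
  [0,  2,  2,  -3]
x^2 - 6*x + 9

The characteristic polynomial is χ_A(x) = (x - 3)^4, so the eigenvalues are known. The minimal polynomial is
  m_A(x) = Π_λ (x − λ)^{k_λ}
where k_λ is the size of the *largest* Jordan block for λ (equivalently, the smallest k with (A − λI)^k v = 0 for every generalised eigenvector v of λ).

  λ = 3: largest Jordan block has size 2, contributing (x − 3)^2

So m_A(x) = (x - 3)^2 = x^2 - 6*x + 9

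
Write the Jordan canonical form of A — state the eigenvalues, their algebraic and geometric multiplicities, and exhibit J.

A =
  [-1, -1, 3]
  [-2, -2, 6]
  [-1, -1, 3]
J_2(0) ⊕ J_1(0)

The characteristic polynomial is
  det(x·I − A) = x^3

Eigenvalues and multiplicities (the geometric multiplicity of λ is n − rank(A − λI), which equals the number of Jordan blocks for λ):
  λ = 0: algebraic multiplicity = 3, geometric multiplicity = 2

Determining the block sizes for each eigenvalue:
  λ = 0: 2 blocks summing to 3 forces exactly one block of size 2 and the rest size 1 → block sizes [2, 1]

Assembling the blocks gives a Jordan form
J =
  [0, 1, 0]
  [0, 0, 0]
  [0, 0, 0]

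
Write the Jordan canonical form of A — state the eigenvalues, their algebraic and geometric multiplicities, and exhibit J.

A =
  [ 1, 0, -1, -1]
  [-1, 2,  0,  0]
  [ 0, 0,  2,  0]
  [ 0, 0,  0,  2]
J_1(1) ⊕ J_2(2) ⊕ J_1(2)

The characteristic polynomial is
  det(x·I − A) = x^4 - 7*x^3 + 18*x^2 - 20*x + 8 = (x - 2)^3*(x - 1)

Eigenvalues and multiplicities (the geometric multiplicity of λ is n − rank(A − λI), which equals the number of Jordan blocks for λ):
  λ = 1: algebraic multiplicity = 1, geometric multiplicity = 1
  λ = 2: algebraic multiplicity = 3, geometric multiplicity = 2

Determining the block sizes for each eigenvalue:
  λ = 1: one block (gm = 1), so the single block has size am = 1 → block sizes [1]
  λ = 2: 2 blocks summing to 3 forces exactly one block of size 2 and the rest size 1 → block sizes [2, 1]

Assembling the blocks gives a Jordan form
J =
  [1, 0, 0, 0]
  [0, 2, 1, 0]
  [0, 0, 2, 0]
  [0, 0, 0, 2]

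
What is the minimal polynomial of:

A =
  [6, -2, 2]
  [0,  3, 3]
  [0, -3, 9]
x^2 - 12*x + 36

The characteristic polynomial is χ_A(x) = (x - 6)^3, so the eigenvalues are known. The minimal polynomial is
  m_A(x) = Π_λ (x − λ)^{k_λ}
where k_λ is the size of the *largest* Jordan block for λ (equivalently, the smallest k with (A − λI)^k v = 0 for every generalised eigenvector v of λ).

  λ = 6: largest Jordan block has size 2, contributing (x − 6)^2

So m_A(x) = (x - 6)^2 = x^2 - 12*x + 36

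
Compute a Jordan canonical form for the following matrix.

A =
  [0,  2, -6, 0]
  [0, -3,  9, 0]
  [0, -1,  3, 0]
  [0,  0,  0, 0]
J_2(0) ⊕ J_1(0) ⊕ J_1(0)

The characteristic polynomial is
  det(x·I − A) = x^4

Eigenvalues and multiplicities (the geometric multiplicity of λ is n − rank(A − λI), which equals the number of Jordan blocks for λ):
  λ = 0: algebraic multiplicity = 4, geometric multiplicity = 3

Determining the block sizes for each eigenvalue:
  λ = 0: 3 blocks summing to 4 forces exactly one block of size 2 and the rest size 1 → block sizes [2, 1, 1]

Assembling the blocks gives a Jordan form
J =
  [0, 1, 0, 0]
  [0, 0, 0, 0]
  [0, 0, 0, 0]
  [0, 0, 0, 0]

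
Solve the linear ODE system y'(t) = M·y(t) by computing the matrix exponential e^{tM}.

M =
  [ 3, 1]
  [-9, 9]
e^{tM} =
  [-3*t*exp(6*t) + exp(6*t), t*exp(6*t)]
  [-9*t*exp(6*t), 3*t*exp(6*t) + exp(6*t)]

Strategy: write M = P · J · P⁻¹ where J is a Jordan canonical form, so e^{tM} = P · e^{tJ} · P⁻¹, and e^{tJ} can be computed block-by-block.

M has Jordan form
J =
  [6, 1]
  [0, 6]
(up to reordering of blocks).

Per-block formulas:
  For a 2×2 Jordan block J_2(6): exp(t · J_2(6)) = e^(6t)·(I + t·N), where N is the 2×2 nilpotent shift.

After assembling e^{tJ} and conjugating by P, we get:

e^{tM} =
  [-3*t*exp(6*t) + exp(6*t), t*exp(6*t)]
  [-9*t*exp(6*t), 3*t*exp(6*t) + exp(6*t)]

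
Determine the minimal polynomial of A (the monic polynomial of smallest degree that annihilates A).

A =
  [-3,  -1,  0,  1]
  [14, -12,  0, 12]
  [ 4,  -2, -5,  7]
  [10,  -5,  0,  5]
x^3 + 10*x^2 + 25*x

The characteristic polynomial is χ_A(x) = x*(x + 5)^3, so the eigenvalues are known. The minimal polynomial is
  m_A(x) = Π_λ (x − λ)^{k_λ}
where k_λ is the size of the *largest* Jordan block for λ (equivalently, the smallest k with (A − λI)^k v = 0 for every generalised eigenvector v of λ).

  λ = -5: largest Jordan block has size 2, contributing (x + 5)^2
  λ = 0: largest Jordan block has size 1, contributing (x − 0)

So m_A(x) = x*(x + 5)^2 = x^3 + 10*x^2 + 25*x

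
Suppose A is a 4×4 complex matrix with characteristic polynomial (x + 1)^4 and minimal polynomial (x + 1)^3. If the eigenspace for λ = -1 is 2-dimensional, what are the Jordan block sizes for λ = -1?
Block sizes for λ = -1: [3, 1]

Step 1 — from the characteristic polynomial, algebraic multiplicity of λ = -1 is 4. From dim ker(A − (-1)·I) = 2, there are exactly 2 Jordan blocks for λ = -1.
Step 2 — from the minimal polynomial, the factor (x + 1)^3 tells us the largest block for λ = -1 has size 3.
Step 3 — with total size 4, 2 blocks, and largest block 3, the block sizes (in nonincreasing order) are [3, 1].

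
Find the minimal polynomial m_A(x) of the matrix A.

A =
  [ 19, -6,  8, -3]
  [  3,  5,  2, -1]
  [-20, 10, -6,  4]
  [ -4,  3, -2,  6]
x^3 - 18*x^2 + 108*x - 216

The characteristic polynomial is χ_A(x) = (x - 6)^4, so the eigenvalues are known. The minimal polynomial is
  m_A(x) = Π_λ (x − λ)^{k_λ}
where k_λ is the size of the *largest* Jordan block for λ (equivalently, the smallest k with (A − λI)^k v = 0 for every generalised eigenvector v of λ).

  λ = 6: largest Jordan block has size 3, contributing (x − 6)^3

So m_A(x) = (x - 6)^3 = x^3 - 18*x^2 + 108*x - 216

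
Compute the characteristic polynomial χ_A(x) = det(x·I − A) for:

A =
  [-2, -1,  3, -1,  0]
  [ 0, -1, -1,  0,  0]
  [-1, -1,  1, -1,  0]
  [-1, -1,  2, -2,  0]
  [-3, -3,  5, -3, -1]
x^5 + 5*x^4 + 10*x^3 + 10*x^2 + 5*x + 1

Expanding det(x·I − A) (e.g. by cofactor expansion or by noting that A is similar to its Jordan form J, which has the same characteristic polynomial as A) gives
  χ_A(x) = x^5 + 5*x^4 + 10*x^3 + 10*x^2 + 5*x + 1
which factors as (x + 1)^5. The eigenvalues (with algebraic multiplicities) are λ = -1 with multiplicity 5.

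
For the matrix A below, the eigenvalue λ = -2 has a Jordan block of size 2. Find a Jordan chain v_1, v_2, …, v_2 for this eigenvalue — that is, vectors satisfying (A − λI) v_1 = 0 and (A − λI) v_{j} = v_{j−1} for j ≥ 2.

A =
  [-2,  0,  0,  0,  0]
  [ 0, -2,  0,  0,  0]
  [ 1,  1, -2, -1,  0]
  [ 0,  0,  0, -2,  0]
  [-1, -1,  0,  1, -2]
A Jordan chain for λ = -2 of length 2:
v_1 = (0, 0, 1, 0, -1)ᵀ
v_2 = (1, 0, 0, 0, 0)ᵀ

Let N = A − (-2)·I. We want v_2 with N^2 v_2 = 0 but N^1 v_2 ≠ 0; then v_{j-1} := N · v_j for j = 2, …, 2.

Pick v_2 = (1, 0, 0, 0, 0)ᵀ.
Then v_1 = N · v_2 = (0, 0, 1, 0, -1)ᵀ.

Sanity check: (A − (-2)·I) v_1 = (0, 0, 0, 0, 0)ᵀ = 0. ✓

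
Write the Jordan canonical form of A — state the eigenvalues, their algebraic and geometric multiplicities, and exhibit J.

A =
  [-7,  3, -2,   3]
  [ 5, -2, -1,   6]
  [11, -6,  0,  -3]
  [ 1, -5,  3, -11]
J_2(-5) ⊕ J_2(-5)

The characteristic polynomial is
  det(x·I − A) = x^4 + 20*x^3 + 150*x^2 + 500*x + 625 = (x + 5)^4

Eigenvalues and multiplicities (the geometric multiplicity of λ is n − rank(A − λI), which equals the number of Jordan blocks for λ):
  λ = -5: algebraic multiplicity = 4, geometric multiplicity = 2

Determining the block sizes for each eigenvalue:
  λ = -5: with am = 4 and gm = 2, the partition is not yet determined (e.g. several partitions of 4 into 2 parts exist). Let N = A − (-5)·I. Computing rank(N^1) = 2, rank(N^2) = 0; the number of blocks of size ≥ j is rank(N^{j−1}) − rank(N^j), giving [2, 2]. So we have 2 block(s) of size 2 → block sizes [2, 2]

Assembling the blocks gives a Jordan form
J =
  [-5,  1,  0,  0]
  [ 0, -5,  0,  0]
  [ 0,  0, -5,  1]
  [ 0,  0,  0, -5]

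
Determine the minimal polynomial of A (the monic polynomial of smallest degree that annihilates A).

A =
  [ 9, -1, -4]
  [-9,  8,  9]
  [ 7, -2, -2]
x^3 - 15*x^2 + 75*x - 125

The characteristic polynomial is χ_A(x) = (x - 5)^3, so the eigenvalues are known. The minimal polynomial is
  m_A(x) = Π_λ (x − λ)^{k_λ}
where k_λ is the size of the *largest* Jordan block for λ (equivalently, the smallest k with (A − λI)^k v = 0 for every generalised eigenvector v of λ).

  λ = 5: largest Jordan block has size 3, contributing (x − 5)^3

So m_A(x) = (x - 5)^3 = x^3 - 15*x^2 + 75*x - 125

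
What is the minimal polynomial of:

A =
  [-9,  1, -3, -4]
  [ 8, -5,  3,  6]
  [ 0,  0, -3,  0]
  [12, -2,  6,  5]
x^3 + 9*x^2 + 27*x + 27

The characteristic polynomial is χ_A(x) = (x + 3)^4, so the eigenvalues are known. The minimal polynomial is
  m_A(x) = Π_λ (x − λ)^{k_λ}
where k_λ is the size of the *largest* Jordan block for λ (equivalently, the smallest k with (A − λI)^k v = 0 for every generalised eigenvector v of λ).

  λ = -3: largest Jordan block has size 3, contributing (x + 3)^3

So m_A(x) = (x + 3)^3 = x^3 + 9*x^2 + 27*x + 27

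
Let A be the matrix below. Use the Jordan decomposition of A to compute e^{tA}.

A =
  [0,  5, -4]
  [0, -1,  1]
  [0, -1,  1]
e^{tA} =
  [1, -t^2/2 + 5*t, t^2/2 - 4*t]
  [0, 1 - t, t]
  [0, -t, t + 1]

Strategy: write A = P · J · P⁻¹ where J is a Jordan canonical form, so e^{tA} = P · e^{tJ} · P⁻¹, and e^{tJ} can be computed block-by-block.

A has Jordan form
J =
  [0, 1, 0]
  [0, 0, 1]
  [0, 0, 0]
(up to reordering of blocks).

Per-block formulas:
  For a 3×3 Jordan block J_3(0): exp(t · J_3(0)) = e^(0t)·(I + t·N + (t^2/2)·N^2), where N is the 3×3 nilpotent shift.

After assembling e^{tJ} and conjugating by P, we get:

e^{tA} =
  [1, -t^2/2 + 5*t, t^2/2 - 4*t]
  [0, 1 - t, t]
  [0, -t, t + 1]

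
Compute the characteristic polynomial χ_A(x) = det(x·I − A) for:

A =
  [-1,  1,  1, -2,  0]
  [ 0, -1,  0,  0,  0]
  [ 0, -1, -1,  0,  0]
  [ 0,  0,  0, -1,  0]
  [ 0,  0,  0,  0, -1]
x^5 + 5*x^4 + 10*x^3 + 10*x^2 + 5*x + 1

Expanding det(x·I − A) (e.g. by cofactor expansion or by noting that A is similar to its Jordan form J, which has the same characteristic polynomial as A) gives
  χ_A(x) = x^5 + 5*x^4 + 10*x^3 + 10*x^2 + 5*x + 1
which factors as (x + 1)^5. The eigenvalues (with algebraic multiplicities) are λ = -1 with multiplicity 5.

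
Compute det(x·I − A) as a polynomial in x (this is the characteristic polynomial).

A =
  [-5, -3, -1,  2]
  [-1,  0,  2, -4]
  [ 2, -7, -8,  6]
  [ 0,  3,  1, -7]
x^4 + 20*x^3 + 150*x^2 + 500*x + 625

Expanding det(x·I − A) (e.g. by cofactor expansion or by noting that A is similar to its Jordan form J, which has the same characteristic polynomial as A) gives
  χ_A(x) = x^4 + 20*x^3 + 150*x^2 + 500*x + 625
which factors as (x + 5)^4. The eigenvalues (with algebraic multiplicities) are λ = -5 with multiplicity 4.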